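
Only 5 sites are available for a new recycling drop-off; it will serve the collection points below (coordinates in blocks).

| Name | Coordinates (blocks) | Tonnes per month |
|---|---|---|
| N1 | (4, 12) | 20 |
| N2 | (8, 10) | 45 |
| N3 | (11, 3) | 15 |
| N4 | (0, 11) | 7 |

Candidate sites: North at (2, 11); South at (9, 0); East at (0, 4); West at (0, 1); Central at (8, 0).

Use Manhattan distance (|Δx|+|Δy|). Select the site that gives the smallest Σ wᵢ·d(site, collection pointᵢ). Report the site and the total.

North, total 644 blocks

Total weighted distance at each candidate:
  North (2, 11): total = 644
  South (9, 0): total = 1050
  East (0, 4): total = 1099
  West (0, 1): total = 1330
  Central (8, 0): total = 993
Minimum is at North with total 644 blocks.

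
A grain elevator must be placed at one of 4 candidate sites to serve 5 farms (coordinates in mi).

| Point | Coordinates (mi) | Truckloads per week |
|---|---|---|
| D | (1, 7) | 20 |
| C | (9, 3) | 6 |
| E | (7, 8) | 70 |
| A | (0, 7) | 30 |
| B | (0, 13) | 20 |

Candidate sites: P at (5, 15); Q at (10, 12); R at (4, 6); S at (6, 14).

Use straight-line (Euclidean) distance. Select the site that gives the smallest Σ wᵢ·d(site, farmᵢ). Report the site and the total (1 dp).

R, total 635.6 mi

Total weighted distance at each candidate:
  P (5, 15): total = 1155.1
  Q (10, 12): total = 1146.7
  R (4, 6): total = 635.6
  S (6, 14): total = 1064.5
Minimum is at R with total 635.6 mi.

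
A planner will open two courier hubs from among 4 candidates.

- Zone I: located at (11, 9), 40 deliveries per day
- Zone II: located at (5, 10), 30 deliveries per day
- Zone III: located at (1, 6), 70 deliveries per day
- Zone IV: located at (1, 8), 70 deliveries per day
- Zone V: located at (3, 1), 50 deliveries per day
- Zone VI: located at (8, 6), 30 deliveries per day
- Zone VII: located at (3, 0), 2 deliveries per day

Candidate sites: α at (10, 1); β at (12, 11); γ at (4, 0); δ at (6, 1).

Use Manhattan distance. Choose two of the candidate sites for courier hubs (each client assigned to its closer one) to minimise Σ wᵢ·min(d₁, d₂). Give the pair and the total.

Evaluate every pair (each demand assigned to the nearer of the two):
  {β, γ}: total = 2132
  {β, δ}: total = 2268
  {α, γ}: total = 2402
  {γ, δ}: total = 2532
  {α, δ}: total = 2568
  {α, β}: total = 2896
Best pair: {β, γ} with total 2132.

{β, γ}, total 2132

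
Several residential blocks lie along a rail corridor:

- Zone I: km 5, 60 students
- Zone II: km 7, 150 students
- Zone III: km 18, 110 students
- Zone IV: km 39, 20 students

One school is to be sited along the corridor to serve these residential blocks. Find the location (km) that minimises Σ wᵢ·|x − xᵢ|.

For a sum of weighted absolute distances on a line, the optimum is the weighted median (not the mean). Total weight W = 340; half-weight = 170.
Sort by position and accumulate weight:
  km 5 (Zone I, w=60) → cum 60
  km 7 (Zone II, w=150) → cum 210  ≥ 170 → median here
  km 18 (Zone III, w=110) → cum 320
  km 39 (Zone IV, w=20) → cum 340
Optimal location: km 7.

x = 7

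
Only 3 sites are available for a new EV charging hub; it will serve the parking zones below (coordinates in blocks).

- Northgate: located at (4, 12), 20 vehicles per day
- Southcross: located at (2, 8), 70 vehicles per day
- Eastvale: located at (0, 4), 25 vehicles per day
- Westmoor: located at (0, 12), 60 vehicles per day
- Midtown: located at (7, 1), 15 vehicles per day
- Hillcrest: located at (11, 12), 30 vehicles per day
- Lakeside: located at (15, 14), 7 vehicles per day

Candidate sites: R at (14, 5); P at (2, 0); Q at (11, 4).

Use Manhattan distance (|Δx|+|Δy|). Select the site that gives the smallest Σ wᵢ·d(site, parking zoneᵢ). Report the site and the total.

P, total 2739 blocks

Total weighted distance at each candidate:
  R (14, 5): total = 3560
  P (2, 0): total = 2739
  Q (11, 4): total = 3068
Minimum is at P with total 2739 blocks.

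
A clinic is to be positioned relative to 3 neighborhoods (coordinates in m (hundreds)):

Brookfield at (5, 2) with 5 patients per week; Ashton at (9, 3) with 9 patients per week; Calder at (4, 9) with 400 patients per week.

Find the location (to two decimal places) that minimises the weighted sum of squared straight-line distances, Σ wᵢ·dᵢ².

(4.12, 8.79)

The minimiser of Σwᵢ‖p−pᵢ‖² is the weighted centroid p* = (Σwᵢpᵢ)/(Σwᵢ).
Σwᵢ = 414.
Σwᵢxᵢ = 5·5 + 9·9 + 400·4 = 1706.
Σwᵢyᵢ = 5·2 + 9·3 + 400·9 = 3637.
x* = 1706/414 = 4.12, y* = 3637/414 = 8.79.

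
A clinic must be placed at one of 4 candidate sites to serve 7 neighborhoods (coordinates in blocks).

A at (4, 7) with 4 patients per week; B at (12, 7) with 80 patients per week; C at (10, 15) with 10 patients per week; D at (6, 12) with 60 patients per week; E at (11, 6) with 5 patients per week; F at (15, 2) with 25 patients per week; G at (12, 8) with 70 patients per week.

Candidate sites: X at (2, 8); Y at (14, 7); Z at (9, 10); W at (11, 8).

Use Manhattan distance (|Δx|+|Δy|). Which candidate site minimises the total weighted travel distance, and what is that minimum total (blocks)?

W, total 1142 blocks

Total weighted distance at each candidate:
  X (2, 8): total = 2752
  Y (14, 7): total = 1480
  Z (9, 10): total = 1602
  W (11, 8): total = 1142
Minimum is at W with total 1142 blocks.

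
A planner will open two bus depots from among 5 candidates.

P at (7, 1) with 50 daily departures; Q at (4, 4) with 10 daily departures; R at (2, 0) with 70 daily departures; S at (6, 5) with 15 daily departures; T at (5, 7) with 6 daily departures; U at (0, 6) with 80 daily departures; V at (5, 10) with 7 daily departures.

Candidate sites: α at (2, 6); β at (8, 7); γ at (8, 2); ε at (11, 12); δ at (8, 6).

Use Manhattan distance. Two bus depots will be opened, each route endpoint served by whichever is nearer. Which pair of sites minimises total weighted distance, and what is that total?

{α, γ}, total 868

Evaluate every pair (each demand assigned to the nearer of the two):
  {α, γ}: total = 868
  {α, δ}: total = 1038
  {α, β}: total = 1090
  {α, ε}: total = 1268
  {γ, δ}: total = 1478
  {β, γ}: total = 1560
  {γ, ε}: total = 1859
  {β, δ}: total = 1945
  {ε, δ}: total = 1958
  {β, ε}: total = 2170
Best pair: {α, γ} with total 868.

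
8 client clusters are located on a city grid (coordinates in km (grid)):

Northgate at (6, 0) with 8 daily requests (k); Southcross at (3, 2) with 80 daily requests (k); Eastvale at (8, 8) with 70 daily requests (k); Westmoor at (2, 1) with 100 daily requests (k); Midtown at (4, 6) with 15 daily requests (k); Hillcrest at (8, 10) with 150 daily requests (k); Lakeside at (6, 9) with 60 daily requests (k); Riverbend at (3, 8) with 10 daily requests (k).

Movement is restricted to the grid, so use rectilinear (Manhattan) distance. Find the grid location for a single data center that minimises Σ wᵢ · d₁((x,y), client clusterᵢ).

(6, 8)

Manhattan distance separates: Σwᵢ(|x−xᵢ|+|y−yᵢ|) = Σwᵢ|x−xᵢ| + Σwᵢ|y−yᵢ|, so x and y are optimised independently as 1-D weighted medians.
Total weight W = 493; half = 246.5.
x-coordinate, sorted with cumulative weight:
  x=2 (Westmoor, w=100) cum 100
  x=3 (Southcross, w=80) cum 180
  x=3 (Riverbend, w=10) cum 190
  x=4 (Midtown, w=15) cum 205
  x=6 (Northgate, w=8) cum 213
  x=6 (Lakeside, w=60) cum 273  ← median
  x=8 (Eastvale, w=70) cum 343
  x=8 (Hillcrest, w=150) cum 493
⇒ x* = 6
y-coordinate, sorted with cumulative weight:
  y=0 (Northgate, w=8) cum 8
  y=1 (Westmoor, w=100) cum 108
  y=2 (Southcross, w=80) cum 188
  y=6 (Midtown, w=15) cum 203
  y=8 (Eastvale, w=70) cum 273  ← median
  y=8 (Riverbend, w=10) cum 283
  y=9 (Lakeside, w=60) cum 343
  y=10 (Hillcrest, w=150) cum 493
⇒ y* = 8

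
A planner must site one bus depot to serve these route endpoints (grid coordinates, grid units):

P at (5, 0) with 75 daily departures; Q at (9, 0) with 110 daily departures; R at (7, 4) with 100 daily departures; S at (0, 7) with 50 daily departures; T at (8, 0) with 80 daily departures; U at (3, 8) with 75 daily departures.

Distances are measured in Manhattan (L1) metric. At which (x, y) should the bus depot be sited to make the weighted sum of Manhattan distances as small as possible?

(7, 0)

Manhattan distance separates: Σwᵢ(|x−xᵢ|+|y−yᵢ|) = Σwᵢ|x−xᵢ| + Σwᵢ|y−yᵢ|, so x and y are optimised independently as 1-D weighted medians.
Total weight W = 490; half = 245.
x-coordinate, sorted with cumulative weight:
  x=0 (S, w=50) cum 50
  x=3 (U, w=75) cum 125
  x=5 (P, w=75) cum 200
  x=7 (R, w=100) cum 300  ← median
  x=8 (T, w=80) cum 380
  x=9 (Q, w=110) cum 490
⇒ x* = 7
y-coordinate, sorted with cumulative weight:
  y=0 (P, w=75) cum 75
  y=0 (Q, w=110) cum 185
  y=0 (T, w=80) cum 265  ← median
  y=4 (R, w=100) cum 365
  y=7 (S, w=50) cum 415
  y=8 (U, w=75) cum 490
⇒ y* = 0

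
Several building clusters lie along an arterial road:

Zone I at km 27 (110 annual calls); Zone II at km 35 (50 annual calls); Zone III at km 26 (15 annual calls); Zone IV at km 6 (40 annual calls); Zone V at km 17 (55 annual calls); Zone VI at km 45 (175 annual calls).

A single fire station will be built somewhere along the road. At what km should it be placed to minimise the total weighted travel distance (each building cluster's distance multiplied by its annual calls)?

x = 35

For a sum of weighted absolute distances on a line, the optimum is the weighted median (not the mean). Total weight W = 445; half-weight = 222.5.
Sort by position and accumulate weight:
  km 6 (Zone IV, w=40) → cum 40
  km 17 (Zone V, w=55) → cum 95
  km 26 (Zone III, w=15) → cum 110
  km 27 (Zone I, w=110) → cum 220
  km 35 (Zone II, w=50) → cum 270  ≥ 222.5 → median here
  km 45 (Zone VI, w=175) → cum 445
Optimal location: km 35.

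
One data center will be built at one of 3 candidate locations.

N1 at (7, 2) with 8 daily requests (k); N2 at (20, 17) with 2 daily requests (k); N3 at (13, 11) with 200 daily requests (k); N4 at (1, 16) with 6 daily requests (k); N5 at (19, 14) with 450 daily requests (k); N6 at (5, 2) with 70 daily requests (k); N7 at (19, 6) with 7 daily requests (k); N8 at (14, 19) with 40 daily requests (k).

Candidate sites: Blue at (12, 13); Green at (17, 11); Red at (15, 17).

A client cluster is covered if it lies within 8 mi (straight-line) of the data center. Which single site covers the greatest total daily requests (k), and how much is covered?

Red, covering 692

Coverage radius r = 8 mi; a point is covered iff (Δx)²+(Δy)² ≤ 8² = 64.
  Blue (12, 13): covers {N3, N5, N8} → 690
  Green (17, 11): covers {N2, N3, N5, N7} → 659
  Red (15, 17): covers {N2, N3, N5, N8} → 692
Maximum coverage at Red: 692 daily requests (k).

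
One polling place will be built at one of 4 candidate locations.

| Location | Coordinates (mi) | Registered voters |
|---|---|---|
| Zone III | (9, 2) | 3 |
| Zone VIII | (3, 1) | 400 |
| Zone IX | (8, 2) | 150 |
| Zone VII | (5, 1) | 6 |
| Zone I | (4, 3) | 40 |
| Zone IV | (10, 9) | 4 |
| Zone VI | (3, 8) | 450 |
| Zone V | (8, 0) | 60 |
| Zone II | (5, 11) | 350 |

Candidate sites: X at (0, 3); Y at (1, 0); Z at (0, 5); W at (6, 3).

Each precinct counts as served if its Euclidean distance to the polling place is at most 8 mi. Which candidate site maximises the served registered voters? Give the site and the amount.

Coverage radius r = 8 mi; a point is covered iff (Δx)²+(Δy)² ≤ 8² = 64.
  X (0, 3): covers {Zone VIII, Zone VII, Zone I, Zone VI} → 896
  Y (1, 0): covers {Zone VIII, Zone IX, Zone VII, Zone I, Zone V} → 656
  Z (0, 5): covers {Zone VIII, Zone VII, Zone I, Zone VI, Zone II} → 1246
  W (6, 3): covers {Zone III, Zone VIII, Zone IX, Zone VII, Zone I, Zone IV, Zone VI, Zone V} → 1113
Maximum coverage at Z: 1246 registered voters.

Z, covering 1246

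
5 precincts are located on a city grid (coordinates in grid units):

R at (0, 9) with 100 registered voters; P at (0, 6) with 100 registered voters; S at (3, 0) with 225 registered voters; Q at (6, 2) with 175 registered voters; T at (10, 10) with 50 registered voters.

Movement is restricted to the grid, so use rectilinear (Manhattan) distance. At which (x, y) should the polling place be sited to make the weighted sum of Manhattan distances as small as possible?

(3, 2)

Manhattan distance separates: Σwᵢ(|x−xᵢ|+|y−yᵢ|) = Σwᵢ|x−xᵢ| + Σwᵢ|y−yᵢ|, so x and y are optimised independently as 1-D weighted medians.
Total weight W = 650; half = 325.
x-coordinate, sorted with cumulative weight:
  x=0 (R, w=100) cum 100
  x=0 (P, w=100) cum 200
  x=3 (S, w=225) cum 425  ← median
  x=6 (Q, w=175) cum 600
  x=10 (T, w=50) cum 650
⇒ x* = 3
y-coordinate, sorted with cumulative weight:
  y=0 (S, w=225) cum 225
  y=2 (Q, w=175) cum 400  ← median
  y=6 (P, w=100) cum 500
  y=9 (R, w=100) cum 600
  y=10 (T, w=50) cum 650
⇒ y* = 2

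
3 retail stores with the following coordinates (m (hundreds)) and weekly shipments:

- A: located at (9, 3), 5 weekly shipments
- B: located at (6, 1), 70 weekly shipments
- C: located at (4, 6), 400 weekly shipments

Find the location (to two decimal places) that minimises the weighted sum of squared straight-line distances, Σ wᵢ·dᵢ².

The minimiser of Σwᵢ‖p−pᵢ‖² is the weighted centroid p* = (Σwᵢpᵢ)/(Σwᵢ).
Σwᵢ = 475.
Σwᵢxᵢ = 5·9 + 70·6 + 400·4 = 2065.
Σwᵢyᵢ = 5·3 + 70·1 + 400·6 = 2485.
x* = 2065/475 = 4.35, y* = 2485/475 = 5.23.

(4.35, 5.23)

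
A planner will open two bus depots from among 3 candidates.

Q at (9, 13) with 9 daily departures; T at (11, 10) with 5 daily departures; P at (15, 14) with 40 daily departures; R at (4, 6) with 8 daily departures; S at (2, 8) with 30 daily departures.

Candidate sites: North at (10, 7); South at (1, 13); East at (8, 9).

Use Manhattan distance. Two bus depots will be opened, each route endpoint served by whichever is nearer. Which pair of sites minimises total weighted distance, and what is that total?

Evaluate every pair (each demand assigned to the nearer of the two):
  {South, East}: total = 781
  {North, South}: total = 799
  {North, East}: total = 811
Best pair: {South, East} with total 781.

{South, East}, total 781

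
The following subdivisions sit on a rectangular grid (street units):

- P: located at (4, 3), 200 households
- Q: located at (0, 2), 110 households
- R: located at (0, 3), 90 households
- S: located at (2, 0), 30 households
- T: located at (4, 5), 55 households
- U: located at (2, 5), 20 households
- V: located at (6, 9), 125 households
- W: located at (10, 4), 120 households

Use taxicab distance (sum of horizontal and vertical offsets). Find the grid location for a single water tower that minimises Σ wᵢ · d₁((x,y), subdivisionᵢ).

(4, 3)

Manhattan distance separates: Σwᵢ(|x−xᵢ|+|y−yᵢ|) = Σwᵢ|x−xᵢ| + Σwᵢ|y−yᵢ|, so x and y are optimised independently as 1-D weighted medians.
Total weight W = 750; half = 375.
x-coordinate, sorted with cumulative weight:
  x=0 (Q, w=110) cum 110
  x=0 (R, w=90) cum 200
  x=2 (S, w=30) cum 230
  x=2 (U, w=20) cum 250
  x=4 (P, w=200) cum 450  ← median
  x=4 (T, w=55) cum 505
  x=6 (V, w=125) cum 630
  x=10 (W, w=120) cum 750
⇒ x* = 4
y-coordinate, sorted with cumulative weight:
  y=0 (S, w=30) cum 30
  y=2 (Q, w=110) cum 140
  y=3 (P, w=200) cum 340
  y=3 (R, w=90) cum 430  ← median
  y=4 (W, w=120) cum 550
  y=5 (T, w=55) cum 605
  y=5 (U, w=20) cum 625
  y=9 (V, w=125) cum 750
⇒ y* = 3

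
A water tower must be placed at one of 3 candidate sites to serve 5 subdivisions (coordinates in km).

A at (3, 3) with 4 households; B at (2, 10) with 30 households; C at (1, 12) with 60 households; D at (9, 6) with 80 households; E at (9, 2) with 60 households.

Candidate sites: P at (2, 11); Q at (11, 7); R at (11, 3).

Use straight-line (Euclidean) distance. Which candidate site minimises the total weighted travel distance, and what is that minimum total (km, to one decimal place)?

Q, total 1493.2 km

Total weighted distance at each candidate:
  P (2, 11): total = 1519.4
  Q (11, 7): total = 1493.2
  R (11, 3): total = 1603.9
Minimum is at Q with total 1493.2 km.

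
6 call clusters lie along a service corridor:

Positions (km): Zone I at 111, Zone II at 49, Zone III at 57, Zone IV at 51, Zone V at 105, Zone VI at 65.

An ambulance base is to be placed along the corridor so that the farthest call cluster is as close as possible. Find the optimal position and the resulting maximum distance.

The 1-center on a line is the midpoint of the two extreme points: leftmost at 49, rightmost at 111.
Optimal location = (49 + 111)/2 = 80; maximum distance = (111 − 49)/2 = 31.

location 80, max distance 31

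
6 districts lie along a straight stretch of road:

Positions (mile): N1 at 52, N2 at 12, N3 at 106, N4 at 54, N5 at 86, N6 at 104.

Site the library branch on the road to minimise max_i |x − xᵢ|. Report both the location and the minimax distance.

location 59, max distance 47

The 1-center on a line is the midpoint of the two extreme points: leftmost at 12, rightmost at 106.
Optimal location = (12 + 106)/2 = 59; maximum distance = (106 − 12)/2 = 47.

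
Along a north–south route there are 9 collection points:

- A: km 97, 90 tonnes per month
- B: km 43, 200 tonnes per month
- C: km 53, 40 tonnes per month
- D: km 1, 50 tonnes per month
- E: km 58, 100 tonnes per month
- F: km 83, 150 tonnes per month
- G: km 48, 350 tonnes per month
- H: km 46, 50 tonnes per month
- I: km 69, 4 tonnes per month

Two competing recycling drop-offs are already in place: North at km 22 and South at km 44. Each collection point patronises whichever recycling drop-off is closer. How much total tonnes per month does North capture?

50

The indifferent point is the midpoint (22+44)/2 = 33; collection points left of it (closer to North at 22) go to North, those right go to South.
  D at 1 (w=50) → North
  B at 43 (w=200) → South
  H at 46 (w=50) → South
  G at 48 (w=350) → South
  C at 53 (w=40) → South
  E at 58 (w=100) → South
  I at 69 (w=4) → South
  F at 83 (w=150) → South
  A at 97 (w=90) → South
North captures 50; South captures 984.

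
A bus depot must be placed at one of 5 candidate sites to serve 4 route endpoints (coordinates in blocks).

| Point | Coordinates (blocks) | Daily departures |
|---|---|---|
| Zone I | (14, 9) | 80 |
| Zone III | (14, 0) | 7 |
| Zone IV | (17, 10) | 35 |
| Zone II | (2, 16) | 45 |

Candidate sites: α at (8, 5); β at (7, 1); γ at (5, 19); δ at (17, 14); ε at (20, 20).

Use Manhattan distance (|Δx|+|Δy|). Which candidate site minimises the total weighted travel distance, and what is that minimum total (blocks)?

Total weighted distance at each candidate:
  α (8, 5): total = 2132
  β (7, 1): total = 2821
  γ (5, 19): total = 2721
  δ (17, 14): total = 1664
  ε (20, 20): total = 2987
Minimum is at δ with total 1664 blocks.

δ, total 1664 blocks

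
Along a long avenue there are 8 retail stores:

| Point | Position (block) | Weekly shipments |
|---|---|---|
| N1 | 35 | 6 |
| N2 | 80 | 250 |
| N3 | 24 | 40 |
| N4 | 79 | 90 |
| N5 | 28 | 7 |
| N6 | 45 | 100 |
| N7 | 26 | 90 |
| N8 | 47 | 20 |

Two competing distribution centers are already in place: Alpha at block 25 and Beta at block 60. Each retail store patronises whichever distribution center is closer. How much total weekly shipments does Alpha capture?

143

The indifferent point is the midpoint (25+60)/2 = 42.5; retail stores left of it (closer to Alpha at 25) go to Alpha, those right go to Beta.
  N3 at 24 (w=40) → Alpha
  N7 at 26 (w=90) → Alpha
  N5 at 28 (w=7) → Alpha
  N1 at 35 (w=6) → Alpha
  N6 at 45 (w=100) → Beta
  N8 at 47 (w=20) → Beta
  N4 at 79 (w=90) → Beta
  N2 at 80 (w=250) → Beta
Alpha captures 143; Beta captures 460.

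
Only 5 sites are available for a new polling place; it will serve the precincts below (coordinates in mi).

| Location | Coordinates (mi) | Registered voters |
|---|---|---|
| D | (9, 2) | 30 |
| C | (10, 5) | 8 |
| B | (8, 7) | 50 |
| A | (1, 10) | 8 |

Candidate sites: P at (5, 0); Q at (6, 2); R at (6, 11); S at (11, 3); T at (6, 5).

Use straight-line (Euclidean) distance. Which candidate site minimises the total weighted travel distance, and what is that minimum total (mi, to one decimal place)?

T, total 357.3 mi

Total weighted distance at each candidate:
  P (5, 0): total = 657.7
  Q (6, 2): total = 474.7
  R (6, 11): total = 606.7
  S (11, 3): total = 432.6
  T (6, 5): total = 357.3
Minimum is at T with total 357.3 mi.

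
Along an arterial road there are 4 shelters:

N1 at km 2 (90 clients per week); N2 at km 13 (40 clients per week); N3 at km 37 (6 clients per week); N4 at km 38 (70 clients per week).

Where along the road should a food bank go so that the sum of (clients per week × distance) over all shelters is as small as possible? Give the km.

For a sum of weighted absolute distances on a line, the optimum is the weighted median (not the mean). Total weight W = 206; half-weight = 103.
Sort by position and accumulate weight:
  km 2 (N1, w=90) → cum 90
  km 13 (N2, w=40) → cum 130  ≥ 103 → median here
  km 37 (N3, w=6) → cum 136
  km 38 (N4, w=70) → cum 206
Optimal location: km 13.

x = 13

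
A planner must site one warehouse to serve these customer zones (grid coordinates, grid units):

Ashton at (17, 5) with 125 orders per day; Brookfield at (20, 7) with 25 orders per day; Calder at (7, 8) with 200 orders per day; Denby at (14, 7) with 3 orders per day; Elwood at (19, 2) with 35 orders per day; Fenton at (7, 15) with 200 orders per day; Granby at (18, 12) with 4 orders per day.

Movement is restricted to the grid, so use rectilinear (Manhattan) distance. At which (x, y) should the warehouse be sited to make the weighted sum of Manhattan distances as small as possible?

Manhattan distance separates: Σwᵢ(|x−xᵢ|+|y−yᵢ|) = Σwᵢ|x−xᵢ| + Σwᵢ|y−yᵢ|, so x and y are optimised independently as 1-D weighted medians.
Total weight W = 592; half = 296.
x-coordinate, sorted with cumulative weight:
  x=7 (Calder, w=200) cum 200
  x=7 (Fenton, w=200) cum 400  ← median
  x=14 (Denby, w=3) cum 403
  x=17 (Ashton, w=125) cum 528
  x=18 (Granby, w=4) cum 532
  x=19 (Elwood, w=35) cum 567
  x=20 (Brookfield, w=25) cum 592
⇒ x* = 7
y-coordinate, sorted with cumulative weight:
  y=2 (Elwood, w=35) cum 35
  y=5 (Ashton, w=125) cum 160
  y=7 (Brookfield, w=25) cum 185
  y=7 (Denby, w=3) cum 188
  y=8 (Calder, w=200) cum 388  ← median
  y=12 (Granby, w=4) cum 392
  y=15 (Fenton, w=200) cum 592
⇒ y* = 8

(7, 8)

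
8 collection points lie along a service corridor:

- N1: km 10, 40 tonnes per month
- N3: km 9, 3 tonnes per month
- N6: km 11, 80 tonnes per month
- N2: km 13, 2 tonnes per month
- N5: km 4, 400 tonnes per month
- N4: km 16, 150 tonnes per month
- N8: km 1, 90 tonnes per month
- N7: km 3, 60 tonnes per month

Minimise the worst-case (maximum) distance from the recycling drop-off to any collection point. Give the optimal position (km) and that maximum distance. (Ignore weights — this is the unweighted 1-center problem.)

location 8.5, max distance 7.5

The 1-center on a line is the midpoint of the two extreme points: leftmost at 1, rightmost at 16.
Optimal location = (1 + 16)/2 = 8.5; maximum distance = (16 − 1)/2 = 7.5.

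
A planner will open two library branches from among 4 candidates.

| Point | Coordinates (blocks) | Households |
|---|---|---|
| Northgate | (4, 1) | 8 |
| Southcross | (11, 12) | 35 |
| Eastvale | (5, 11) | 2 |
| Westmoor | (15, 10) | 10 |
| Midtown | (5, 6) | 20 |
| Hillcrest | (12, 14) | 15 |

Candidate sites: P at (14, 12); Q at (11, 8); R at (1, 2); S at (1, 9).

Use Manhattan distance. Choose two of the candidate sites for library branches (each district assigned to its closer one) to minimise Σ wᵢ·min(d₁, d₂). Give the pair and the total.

{P, R}, total 407

Evaluate every pair (each demand assigned to the nearer of the two):
  {P, R}: total = 407
  {P, S}: total = 435
  {P, Q}: total = 485
  {Q, R}: total = 515
  {Q, S}: total = 545
  {R, S}: total = 1029
Best pair: {P, R} with total 407.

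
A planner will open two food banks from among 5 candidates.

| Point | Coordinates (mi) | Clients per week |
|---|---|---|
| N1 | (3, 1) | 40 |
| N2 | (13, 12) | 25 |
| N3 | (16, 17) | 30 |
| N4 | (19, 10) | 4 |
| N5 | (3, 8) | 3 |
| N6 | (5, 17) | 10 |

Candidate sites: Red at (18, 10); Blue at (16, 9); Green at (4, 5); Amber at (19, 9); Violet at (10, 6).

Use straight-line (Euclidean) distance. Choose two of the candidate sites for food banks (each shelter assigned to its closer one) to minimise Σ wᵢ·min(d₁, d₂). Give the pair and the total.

{Red, Green}, total 651.9

Evaluate every pair (each demand assigned to the nearer of the two):
  {Red, Green}: total = 651.9
  {Blue, Green}: total = 653.5
  {Green, Amber}: total = 722.9
  {Red, Violet}: total = 843.8
  {Blue, Violet}: total = 845.5
  {Green, Violet}: total = 877.8
  {Amber, Violet}: total = 914.8
  {Red, Blue}: total = 1114.2
  {Blue, Amber}: total = 1135.8
  {Red, Amber}: total = 1249.8
Best pair: {Red, Green} with total 651.9.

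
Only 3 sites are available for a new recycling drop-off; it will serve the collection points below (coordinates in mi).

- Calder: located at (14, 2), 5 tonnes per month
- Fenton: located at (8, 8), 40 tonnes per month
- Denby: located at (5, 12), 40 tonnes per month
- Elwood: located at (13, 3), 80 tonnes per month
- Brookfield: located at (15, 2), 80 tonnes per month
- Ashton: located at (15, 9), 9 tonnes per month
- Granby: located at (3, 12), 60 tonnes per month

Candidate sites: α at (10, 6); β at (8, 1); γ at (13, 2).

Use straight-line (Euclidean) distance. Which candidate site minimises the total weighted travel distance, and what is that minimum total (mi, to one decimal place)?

Total weighted distance at each candidate:
  α (10, 6): total = 1911.1
  β (8, 1): total = 2583.6
  γ (13, 2): total = 1983.7
Minimum is at α with total 1911.1 mi.

α, total 1911.1 mi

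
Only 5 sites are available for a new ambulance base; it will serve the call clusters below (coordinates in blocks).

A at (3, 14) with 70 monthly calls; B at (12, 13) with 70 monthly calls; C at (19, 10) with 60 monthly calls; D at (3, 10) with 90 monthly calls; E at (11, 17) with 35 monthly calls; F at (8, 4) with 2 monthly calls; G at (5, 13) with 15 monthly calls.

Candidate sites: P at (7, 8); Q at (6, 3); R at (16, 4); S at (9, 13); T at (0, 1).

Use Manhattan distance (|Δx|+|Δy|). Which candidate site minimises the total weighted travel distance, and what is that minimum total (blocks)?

Total weighted distance at each candidate:
  P (7, 8): total = 3350
  Q (6, 3): total = 5036
  R (16, 4): total = 5716
  S (9, 13): total = 2580
  T (0, 1): total = 6782
Minimum is at S with total 2580 blocks.

S, total 2580 blocks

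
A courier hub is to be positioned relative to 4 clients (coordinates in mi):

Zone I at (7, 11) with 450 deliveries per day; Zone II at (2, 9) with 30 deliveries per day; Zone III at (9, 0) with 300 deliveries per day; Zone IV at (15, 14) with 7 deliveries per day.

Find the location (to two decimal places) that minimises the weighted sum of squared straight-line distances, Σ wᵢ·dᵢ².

(7.64, 6.76)

The minimiser of Σwᵢ‖p−pᵢ‖² is the weighted centroid p* = (Σwᵢpᵢ)/(Σwᵢ).
Σwᵢ = 787.
Σwᵢxᵢ = 450·7 + 30·2 + 300·9 + 7·15 = 6015.
Σwᵢyᵢ = 450·11 + 30·9 + 300·0 + 7·14 = 5318.
x* = 6015/787 = 7.64, y* = 5318/787 = 6.76.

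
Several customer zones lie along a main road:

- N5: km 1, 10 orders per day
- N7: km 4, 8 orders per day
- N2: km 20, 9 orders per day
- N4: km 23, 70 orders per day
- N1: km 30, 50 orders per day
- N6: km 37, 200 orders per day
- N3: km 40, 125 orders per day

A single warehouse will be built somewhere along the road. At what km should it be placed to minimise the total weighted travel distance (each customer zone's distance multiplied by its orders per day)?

x = 37

For a sum of weighted absolute distances on a line, the optimum is the weighted median (not the mean). Total weight W = 472; half-weight = 236.
Sort by position and accumulate weight:
  km 1 (N5, w=10) → cum 10
  km 4 (N7, w=8) → cum 18
  km 20 (N2, w=9) → cum 27
  km 23 (N4, w=70) → cum 97
  km 30 (N1, w=50) → cum 147
  km 37 (N6, w=200) → cum 347  ≥ 236 → median here
  km 40 (N3, w=125) → cum 472
Optimal location: km 37.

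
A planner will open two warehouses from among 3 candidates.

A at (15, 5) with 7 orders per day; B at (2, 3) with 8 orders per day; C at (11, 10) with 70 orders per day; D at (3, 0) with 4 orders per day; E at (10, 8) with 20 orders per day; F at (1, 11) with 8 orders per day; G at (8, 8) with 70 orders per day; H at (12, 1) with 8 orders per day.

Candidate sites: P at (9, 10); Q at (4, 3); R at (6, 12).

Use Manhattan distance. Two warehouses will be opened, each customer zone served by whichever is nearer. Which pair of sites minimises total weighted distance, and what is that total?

{P, Q}, total 671

Evaluate every pair (each demand assigned to the nearer of the two):
  {P, Q}: total = 671
  {P, R}: total = 795
  {Q, R}: total = 1321
Best pair: {P, Q} with total 671.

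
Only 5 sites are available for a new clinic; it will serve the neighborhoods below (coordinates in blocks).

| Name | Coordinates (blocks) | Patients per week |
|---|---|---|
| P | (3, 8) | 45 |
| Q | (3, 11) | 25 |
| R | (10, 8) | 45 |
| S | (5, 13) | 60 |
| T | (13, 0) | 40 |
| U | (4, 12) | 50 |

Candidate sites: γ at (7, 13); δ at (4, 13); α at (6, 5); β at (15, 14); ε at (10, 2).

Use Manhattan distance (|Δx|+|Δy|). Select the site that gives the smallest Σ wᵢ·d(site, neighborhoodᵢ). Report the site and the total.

Total weighted distance at each candidate:
  γ (7, 13): total = 1995
  δ (4, 13): total = 1830
  α (6, 5): total = 2280
  β (15, 14): total = 3630
  ε (10, 2): total = 3215
Minimum is at δ with total 1830 blocks.

δ, total 1830 blocks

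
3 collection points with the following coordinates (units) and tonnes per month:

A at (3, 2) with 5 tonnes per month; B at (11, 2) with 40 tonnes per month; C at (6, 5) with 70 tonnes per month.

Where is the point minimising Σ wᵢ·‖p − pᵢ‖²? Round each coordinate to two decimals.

The minimiser of Σwᵢ‖p−pᵢ‖² is the weighted centroid p* = (Σwᵢpᵢ)/(Σwᵢ).
Σwᵢ = 115.
Σwᵢxᵢ = 5·3 + 40·11 + 70·6 = 875.
Σwᵢyᵢ = 5·2 + 40·2 + 70·5 = 440.
x* = 875/115 = 7.61, y* = 440/115 = 3.83.

(7.61, 3.83)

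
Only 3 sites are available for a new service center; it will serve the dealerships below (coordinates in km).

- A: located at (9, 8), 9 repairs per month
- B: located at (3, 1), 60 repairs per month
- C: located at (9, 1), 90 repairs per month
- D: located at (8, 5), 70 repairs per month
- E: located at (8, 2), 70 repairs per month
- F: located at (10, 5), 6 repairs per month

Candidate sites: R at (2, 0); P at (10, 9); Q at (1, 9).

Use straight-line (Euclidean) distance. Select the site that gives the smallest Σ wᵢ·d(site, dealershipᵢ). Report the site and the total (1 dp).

Total weighted distance at each candidate:
  R (2, 0): total = 1863.0
  P (10, 9): total = 2222.8
  Q (1, 9): total = 2902.0
Minimum is at R with total 1863.0 km.

R, total 1863.0 km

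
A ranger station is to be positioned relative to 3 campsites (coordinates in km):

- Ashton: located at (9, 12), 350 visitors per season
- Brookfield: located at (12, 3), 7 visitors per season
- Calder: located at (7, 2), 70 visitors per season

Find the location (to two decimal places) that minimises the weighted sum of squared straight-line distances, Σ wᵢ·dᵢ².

(8.72, 10.21)

The minimiser of Σwᵢ‖p−pᵢ‖² is the weighted centroid p* = (Σwᵢpᵢ)/(Σwᵢ).
Σwᵢ = 427.
Σwᵢxᵢ = 350·9 + 7·12 + 70·7 = 3724.
Σwᵢyᵢ = 350·12 + 7·3 + 70·2 = 4361.
x* = 3724/427 = 8.72, y* = 4361/427 = 10.21.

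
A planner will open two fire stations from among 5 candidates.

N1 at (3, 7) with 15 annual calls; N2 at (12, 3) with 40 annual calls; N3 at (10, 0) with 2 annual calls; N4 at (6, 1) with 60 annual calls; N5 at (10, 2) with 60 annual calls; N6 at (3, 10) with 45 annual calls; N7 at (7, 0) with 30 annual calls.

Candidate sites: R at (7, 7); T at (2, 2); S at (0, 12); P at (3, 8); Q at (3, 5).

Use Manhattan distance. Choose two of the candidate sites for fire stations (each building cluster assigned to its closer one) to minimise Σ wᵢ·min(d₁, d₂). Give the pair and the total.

{T, P}, total 1555

Evaluate every pair (each demand assigned to the nearer of the two):
  {T, P}: total = 1555
  {R, P}: total = 1595
  {T, Q}: total = 1705
  {R, T}: total = 1745
  {R, Q}: total = 1745
  {T, S}: total = 1765
  {R, S}: total = 1775
  {P, Q}: total = 1859
  {S, Q}: total = 2009
  {S, P}: total = 2435
Best pair: {T, P} with total 1555.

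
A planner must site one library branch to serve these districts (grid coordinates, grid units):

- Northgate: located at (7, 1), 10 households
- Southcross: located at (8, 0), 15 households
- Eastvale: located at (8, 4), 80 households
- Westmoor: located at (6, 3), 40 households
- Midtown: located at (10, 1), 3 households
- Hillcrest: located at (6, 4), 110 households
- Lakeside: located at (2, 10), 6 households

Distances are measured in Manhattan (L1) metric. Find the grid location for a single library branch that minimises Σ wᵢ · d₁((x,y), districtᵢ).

Manhattan distance separates: Σwᵢ(|x−xᵢ|+|y−yᵢ|) = Σwᵢ|x−xᵢ| + Σwᵢ|y−yᵢ|, so x and y are optimised independently as 1-D weighted medians.
Total weight W = 264; half = 132.
x-coordinate, sorted with cumulative weight:
  x=2 (Lakeside, w=6) cum 6
  x=6 (Westmoor, w=40) cum 46
  x=6 (Hillcrest, w=110) cum 156  ← median
  x=7 (Northgate, w=10) cum 166
  x=8 (Southcross, w=15) cum 181
  x=8 (Eastvale, w=80) cum 261
  x=10 (Midtown, w=3) cum 264
⇒ x* = 6
y-coordinate, sorted with cumulative weight:
  y=0 (Southcross, w=15) cum 15
  y=1 (Northgate, w=10) cum 25
  y=1 (Midtown, w=3) cum 28
  y=3 (Westmoor, w=40) cum 68
  y=4 (Eastvale, w=80) cum 148  ← median
  y=4 (Hillcrest, w=110) cum 258
  y=10 (Lakeside, w=6) cum 264
⇒ y* = 4

(6, 4)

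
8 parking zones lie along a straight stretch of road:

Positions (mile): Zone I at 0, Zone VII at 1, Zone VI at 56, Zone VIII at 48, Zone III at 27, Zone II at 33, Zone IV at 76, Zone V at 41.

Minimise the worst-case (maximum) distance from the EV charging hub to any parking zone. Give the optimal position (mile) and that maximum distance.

The 1-center on a line is the midpoint of the two extreme points: leftmost at 0, rightmost at 76.
Optimal location = (0 + 76)/2 = 38; maximum distance = (76 − 0)/2 = 38.

location 38, max distance 38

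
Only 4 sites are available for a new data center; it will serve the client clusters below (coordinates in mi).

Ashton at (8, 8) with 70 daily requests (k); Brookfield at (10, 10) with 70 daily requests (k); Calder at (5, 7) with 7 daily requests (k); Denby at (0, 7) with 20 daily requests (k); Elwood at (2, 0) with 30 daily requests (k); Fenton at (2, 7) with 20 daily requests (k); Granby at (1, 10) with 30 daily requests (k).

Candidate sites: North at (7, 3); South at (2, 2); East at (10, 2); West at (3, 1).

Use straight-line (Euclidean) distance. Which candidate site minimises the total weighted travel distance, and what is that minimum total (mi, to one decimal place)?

North, total 1662.2 mi

Total weighted distance at each candidate:
  North (7, 3): total = 1662.2
  South (2, 2): total = 1936.3
  East (10, 2): total = 2073.1
  West (3, 1): total = 2019.4
Minimum is at North with total 1662.2 mi.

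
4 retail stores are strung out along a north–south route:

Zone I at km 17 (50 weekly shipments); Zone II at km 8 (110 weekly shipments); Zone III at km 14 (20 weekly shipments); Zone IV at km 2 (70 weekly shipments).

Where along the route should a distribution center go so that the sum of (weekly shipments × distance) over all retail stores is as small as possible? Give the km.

x = 8

For a sum of weighted absolute distances on a line, the optimum is the weighted median (not the mean). Total weight W = 250; half-weight = 125.
Sort by position and accumulate weight:
  km 2 (Zone IV, w=70) → cum 70
  km 8 (Zone II, w=110) → cum 180  ≥ 125 → median here
  km 14 (Zone III, w=20) → cum 200
  km 17 (Zone I, w=50) → cum 250
Optimal location: km 8.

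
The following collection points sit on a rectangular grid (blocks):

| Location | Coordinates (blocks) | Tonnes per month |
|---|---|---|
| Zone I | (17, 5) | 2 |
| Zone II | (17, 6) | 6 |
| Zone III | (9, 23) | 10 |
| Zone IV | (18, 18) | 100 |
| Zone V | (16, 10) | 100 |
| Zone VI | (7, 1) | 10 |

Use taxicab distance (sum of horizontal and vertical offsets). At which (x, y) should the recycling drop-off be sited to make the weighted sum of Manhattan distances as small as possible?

Manhattan distance separates: Σwᵢ(|x−xᵢ|+|y−yᵢ|) = Σwᵢ|x−xᵢ| + Σwᵢ|y−yᵢ|, so x and y are optimised independently as 1-D weighted medians.
Total weight W = 228; half = 114.
x-coordinate, sorted with cumulative weight:
  x=7 (Zone VI, w=10) cum 10
  x=9 (Zone III, w=10) cum 20
  x=16 (Zone V, w=100) cum 120  ← median
  x=17 (Zone I, w=2) cum 122
  x=17 (Zone II, w=6) cum 128
  x=18 (Zone IV, w=100) cum 228
⇒ x* = 16
y-coordinate, sorted with cumulative weight:
  y=1 (Zone VI, w=10) cum 10
  y=5 (Zone I, w=2) cum 12
  y=6 (Zone II, w=6) cum 18
  y=10 (Zone V, w=100) cum 118  ← median
  y=18 (Zone IV, w=100) cum 218
  y=23 (Zone III, w=10) cum 228
⇒ y* = 10

(16, 10)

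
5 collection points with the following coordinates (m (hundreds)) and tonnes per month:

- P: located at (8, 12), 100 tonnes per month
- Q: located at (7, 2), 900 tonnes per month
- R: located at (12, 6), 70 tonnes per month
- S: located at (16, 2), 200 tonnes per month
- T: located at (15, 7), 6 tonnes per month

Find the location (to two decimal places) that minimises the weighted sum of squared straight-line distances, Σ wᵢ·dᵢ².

The minimiser of Σwᵢ‖p−pᵢ‖² is the weighted centroid p* = (Σwᵢpᵢ)/(Σwᵢ).
Σwᵢ = 1276.
Σwᵢxᵢ = 100·8 + 900·7 + 70·12 + 200·16 + 6·15 = 11230.
Σwᵢyᵢ = 100·12 + 900·2 + 70·6 + 200·2 + 6·7 = 3862.
x* = 11230/1276 = 8.80, y* = 3862/1276 = 3.03.

(8.80, 3.03)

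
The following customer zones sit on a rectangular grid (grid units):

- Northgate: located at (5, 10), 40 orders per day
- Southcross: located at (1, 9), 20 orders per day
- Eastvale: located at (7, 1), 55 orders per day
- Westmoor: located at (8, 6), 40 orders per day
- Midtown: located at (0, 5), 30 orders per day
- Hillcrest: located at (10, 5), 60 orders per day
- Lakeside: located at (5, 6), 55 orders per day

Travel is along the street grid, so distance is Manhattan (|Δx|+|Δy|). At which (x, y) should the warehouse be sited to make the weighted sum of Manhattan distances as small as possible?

Manhattan distance separates: Σwᵢ(|x−xᵢ|+|y−yᵢ|) = Σwᵢ|x−xᵢ| + Σwᵢ|y−yᵢ|, so x and y are optimised independently as 1-D weighted medians.
Total weight W = 300; half = 150.
x-coordinate, sorted with cumulative weight:
  x=0 (Midtown, w=30) cum 30
  x=1 (Southcross, w=20) cum 50
  x=5 (Northgate, w=40) cum 90
  x=5 (Lakeside, w=55) cum 145
  x=7 (Eastvale, w=55) cum 200  ← median
  x=8 (Westmoor, w=40) cum 240
  x=10 (Hillcrest, w=60) cum 300
⇒ x* = 7
y-coordinate, sorted with cumulative weight:
  y=1 (Eastvale, w=55) cum 55
  y=5 (Midtown, w=30) cum 85
  y=5 (Hillcrest, w=60) cum 145
  y=6 (Westmoor, w=40) cum 185  ← median
  y=6 (Lakeside, w=55) cum 240
  y=9 (Southcross, w=20) cum 260
  y=10 (Northgate, w=40) cum 300
⇒ y* = 6

(7, 6)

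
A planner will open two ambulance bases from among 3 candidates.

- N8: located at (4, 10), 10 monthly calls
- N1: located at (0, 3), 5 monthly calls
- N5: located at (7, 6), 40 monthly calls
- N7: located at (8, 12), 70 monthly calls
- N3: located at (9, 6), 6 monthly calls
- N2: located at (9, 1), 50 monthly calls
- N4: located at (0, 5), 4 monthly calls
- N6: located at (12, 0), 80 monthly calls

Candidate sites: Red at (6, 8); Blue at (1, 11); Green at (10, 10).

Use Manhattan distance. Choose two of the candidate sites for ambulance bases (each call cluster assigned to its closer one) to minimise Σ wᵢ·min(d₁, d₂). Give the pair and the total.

Evaluate every pair (each demand assigned to the nearer of the two):
  {Red, Green}: total = 2021
  {Blue, Green}: total = 2163
  {Red, Blue}: total = 2303
Best pair: {Red, Green} with total 2021.

{Red, Green}, total 2021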